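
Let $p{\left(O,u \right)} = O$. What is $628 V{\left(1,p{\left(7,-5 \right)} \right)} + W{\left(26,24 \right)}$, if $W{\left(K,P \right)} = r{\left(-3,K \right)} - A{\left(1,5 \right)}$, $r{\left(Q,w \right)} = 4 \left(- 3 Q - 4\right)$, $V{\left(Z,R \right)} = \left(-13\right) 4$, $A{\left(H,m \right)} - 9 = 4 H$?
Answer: $-32649$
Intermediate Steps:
$A{\left(H,m \right)} = 9 + 4 H$
$V{\left(Z,R \right)} = -52$
$r{\left(Q,w \right)} = -16 - 12 Q$ ($r{\left(Q,w \right)} = 4 \left(-4 - 3 Q\right) = -16 - 12 Q$)
$W{\left(K,P \right)} = 7$ ($W{\left(K,P \right)} = \left(-16 - -36\right) - \left(9 + 4 \cdot 1\right) = \left(-16 + 36\right) - \left(9 + 4\right) = 20 - 13 = 7$)
$628 V{\left(1,p{\left(7,-5 \right)} \right)} + W{\left(26,24 \right)} = 628 \left(-52\right) + 7 = -32656 + 7 = -32649$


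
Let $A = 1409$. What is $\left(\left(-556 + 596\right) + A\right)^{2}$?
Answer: $2099601$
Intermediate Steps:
$\left(\left(-556 + 596\right) + A\right)^{2} = \left(\left(-556 + 596\right) + 1409\right)^{2} = \left(40 + 1409\right)^{2} = 1449^{2} = 2099601$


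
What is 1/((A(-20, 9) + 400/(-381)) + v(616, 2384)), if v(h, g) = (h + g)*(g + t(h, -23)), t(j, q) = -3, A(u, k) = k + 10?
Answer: 381/2721489839 ≈ 1.4000e-7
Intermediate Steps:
A(u, k) = 10 + k
v(h, g) = (-3 + g)*(g + h) (v(h, g) = (h + g)*(g - 3) = (g + h)*(-3 + g) = (-3 + g)*(g + h))
1/((A(-20, 9) + 400/(-381)) + v(616, 2384)) = 1/(((10 + 9) + 400/(-381)) + (2384**2 - 3*2384 - 3*616 + 2384*616)) = 1/((19 - 1/381*400) + (5683456 - 7152 - 1848 + 1468544)) = 1/((19 - 400/381) + 7143000) = 1/(6839/381 + 7143000) = 1/(2721489839/381) = 381/2721489839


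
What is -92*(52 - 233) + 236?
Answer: 16888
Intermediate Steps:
-92*(52 - 233) + 236 = -92*(-181) + 236 = 16652 + 236 = 16888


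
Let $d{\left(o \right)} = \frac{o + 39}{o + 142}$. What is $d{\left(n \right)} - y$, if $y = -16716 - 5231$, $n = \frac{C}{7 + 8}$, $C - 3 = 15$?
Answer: $\frac{15714253}{716} \approx 21947.0$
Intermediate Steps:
$C = 18$ ($C = 3 + 15 = 18$)
$n = \frac{6}{5}$ ($n = \frac{1}{7 + 8} \cdot 18 = \frac{1}{15} \cdot 18 = \frac{6}{5} \approx 1.2$)
$y = -21947$
$d{\left(o \right)} = \frac{39 + o}{142 + o}$
$d{\left(n \right)} - y = \frac{39 + \frac{6}{5}}{142 + \frac{6}{5}} - -21947 = \frac{1}{\frac{716}{5}} \cdot \frac{201}{5} + 21947 = \frac{5}{716} \cdot \frac{201}{5} + 21947 = \frac{201}{716} + 21947 = \frac{15714253}{716}$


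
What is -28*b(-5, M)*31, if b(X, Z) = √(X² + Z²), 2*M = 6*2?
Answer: -868*√61 ≈ -6779.3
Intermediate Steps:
M = 6 (M = (6*2)/2 = (½)*12 = 6)
-28*b(-5, M)*31 = -28*√((-5)² + 6²)*31 = -28*√(25 + 36)*31 = -28*√61*31 = -868*√61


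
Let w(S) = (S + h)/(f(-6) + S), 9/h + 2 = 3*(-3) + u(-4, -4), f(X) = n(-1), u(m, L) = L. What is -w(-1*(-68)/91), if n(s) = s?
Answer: 67/115 ≈ 0.58261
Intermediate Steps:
f(X) = -1
h = -3/5 (h = 9/(-2 + (3*(-3) - 4)) = 9/(-2 + (-9 - 4)) = 9/(-2 - 13) = 9/(-15) = 9*(-1/15) = -3/5 ≈ -0.60000)
w(S) = (-3/5 + S)/(-1 + S) (w(S) = (S - 3/5)/(-1 + S) = (-3/5 + S)/(-1 + S))
-w(-1*(-68)/91) = -(-3/5 - 1*(-68)/91)/(-1 - 1*(-68)/91) = -(-3/5 + 68*(1/91))/(-1 + 68*(1/91)) = -(-3/5 + 68/91)/(-1 + 68/91) = -67/((-23/91)*455) = -(-91)*67/(23*455) = -1*(-67/115) = 67/115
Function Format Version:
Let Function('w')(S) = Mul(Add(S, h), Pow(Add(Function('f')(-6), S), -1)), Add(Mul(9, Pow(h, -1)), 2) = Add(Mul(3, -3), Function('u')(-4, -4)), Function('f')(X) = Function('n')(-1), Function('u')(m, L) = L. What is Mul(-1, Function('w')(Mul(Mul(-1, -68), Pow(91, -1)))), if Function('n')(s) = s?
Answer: Rational(67, 115) ≈ 0.58261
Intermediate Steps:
Function('f')(X) = -1
h = Rational(-3, 5) (h = Mul(9, Pow(Add(-2, Add(Mul(3, -3), -4)), -1)) = Mul(9, Pow(Add(-2, Add(-9, -4)), -1)) = Mul(9, Pow(Add(-2, -13), -1)) = Mul(9, Pow(-15, -1)) = Mul(9, Rational(-1, 15)) = Rational(-3, 5) ≈ -0.60000)
Function('w')(S) = Mul(Pow(Add(-1, S), -1), Add(Rational(-3, 5), S)) (Function('w')(S) = Mul(Add(S, Rational(-3, 5)), Pow(Add(-1, S), -1)) = Mul(Add(Rational(-3, 5), S), Pow(Add(-1, S), -1)) = Mul(Pow(Add(-1, S), -1), Add(Rational(-3, 5), S)))
Mul(-1, Function('w')(Mul(Mul(-1, -68), Pow(91, -1)))) = Mul(-1, Mul(Pow(Add(-1, Mul(Mul(-1, -68), Pow(91, -1))), -1), Add(Rational(-3, 5), Mul(Mul(-1, -68), Pow(91, -1))))) = Mul(-1, Mul(Pow(Add(-1, Mul(68, Rational(1, 91))), -1), Add(Rational(-3, 5), Mul(68, Rational(1, 91))))) = Mul(-1, Mul(Pow(Add(-1, Rational(68, 91)), -1), Add(Rational(-3, 5), Rational(68, 91)))) = Mul(-1, Mul(Pow(Rational(-23, 91), -1), Rational(67, 455))) = Mul(-1, Mul(Rational(-91, 23), Rational(67, 455))) = Mul(-1, Rational(-67, 115)) = Rational(67, 115)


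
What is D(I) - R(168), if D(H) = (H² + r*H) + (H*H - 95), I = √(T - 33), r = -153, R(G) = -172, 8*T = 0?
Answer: 11 - 153*I*√33 ≈ 11.0 - 878.92*I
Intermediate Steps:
T = 0 (T = (⅛)*0 = 0)
I = I*√33 (I = √(0 - 33) = √(-33) = I*√33 ≈ 5.7446*I)
D(H) = -95 - 153*H + 2*H² (D(H) = (H² - 153*H) + (H*H - 95) = (H² - 153*H) + (H² - 95) = (H² - 153*H) + (-95 + H²) = -95 - 153*H + 2*H²)
D(I) - R(168) = (-95 - 153*I*√33 + 2*(I*√33)²) - 1*(-172) = (-95 - 153*I*√33 + 2*(-33)) + 172 = (-95 - 153*I*√33 - 66) + 172 = (-161 - 153*I*√33) + 172 = 11 - 153*I*√33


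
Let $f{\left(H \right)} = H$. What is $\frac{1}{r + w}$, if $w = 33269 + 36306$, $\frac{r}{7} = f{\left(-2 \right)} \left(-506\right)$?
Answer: $\frac{1}{76659} \approx 1.3045 \cdot 10^{-5}$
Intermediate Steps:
$r = 7084$ ($r = 7 \left(\left(-2\right) \left(-506\right)\right) = 7 \cdot 1012 = 7084$)
$w = 69575$
$\frac{1}{r + w} = \frac{1}{7084 + 69575} = \frac{1}{76659}$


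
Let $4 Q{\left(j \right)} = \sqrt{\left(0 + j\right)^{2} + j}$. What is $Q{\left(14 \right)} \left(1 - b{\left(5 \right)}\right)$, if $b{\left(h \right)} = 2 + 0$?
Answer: $- \frac{\sqrt{210}}{4} \approx -3.6228$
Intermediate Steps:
$b{\left(h \right)} = 2$
$Q{\left(j \right)} = \frac{\sqrt{j + j^{2}}}{4}$ ($Q{\left(j \right)} = \frac{\sqrt{\left(0 + j\right)^{2} + j}}{4} = \frac{\sqrt{j^{2} + j}}{4} = \frac{\sqrt{j + j^{2}}}{4}$)
$Q{\left(14 \right)} \left(1 - b{\left(5 \right)}\right) = \frac{\sqrt{14 \left(1 + 14\right)}}{4} \left(1 - 2\right) = \frac{\sqrt{14 \cdot 15}}{4} \left(1 - 2\right) = \frac{\sqrt{210}}{4} \left(-1\right) = - \frac{\sqrt{210}}{4}$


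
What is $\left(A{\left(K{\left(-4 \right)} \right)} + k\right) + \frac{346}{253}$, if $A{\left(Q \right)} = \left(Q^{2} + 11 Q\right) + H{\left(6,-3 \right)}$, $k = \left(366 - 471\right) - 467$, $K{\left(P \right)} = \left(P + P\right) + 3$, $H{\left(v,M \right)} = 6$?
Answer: $- \frac{150442}{253} \approx -594.63$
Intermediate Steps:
$K{\left(P \right)} = 3 + 2 P$ ($K{\left(P \right)} = 2 P + 3 = 3 + 2 P$)
$k = -572$ ($k = -105 - 467 = -572$)
$A{\left(Q \right)} = 6 + Q^{2} + 11 Q$ ($A{\left(Q \right)} = \left(Q^{2} + 11 Q\right) + 6 = 6 + Q^{2} + 11 Q$)
$\left(A{\left(K{\left(-4 \right)} \right)} + k\right) + \frac{346}{253} = \left(\left(6 + \left(3 + 2 \left(-4\right)\right)^{2} + 11 \left(3 + 2 \left(-4\right)\right)\right) - 572\right) + \frac{346}{253} = \left(\left(6 + \left(3 - 8\right)^{2} + 11 \left(3 - 8\right)\right) - 572\right) + 346 \cdot \frac{1}{253} = \left(\left(6 + \left(-5\right)^{2} + 11 \left(-5\right)\right) - 572\right) + \frac{346}{253} = \left(\left(6 + 25 - 55\right) - 572\right) + \frac{346}{253} = \left(-24 - 572\right) + \frac{346}{253} = -596 + \frac{346}{253} = - \frac{150442}{253}$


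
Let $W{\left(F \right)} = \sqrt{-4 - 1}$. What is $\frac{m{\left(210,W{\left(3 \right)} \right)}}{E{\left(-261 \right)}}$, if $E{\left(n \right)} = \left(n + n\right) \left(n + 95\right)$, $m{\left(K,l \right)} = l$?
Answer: $\frac{i \sqrt{5}}{86652} \approx 2.5805 \cdot 10^{-5} i$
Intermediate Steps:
$W{\left(F \right)} = i \sqrt{5}$ ($W{\left(F \right)} = \sqrt{-5} = i \sqrt{5}$)
$E{\left(n \right)} = 2 n \left(95 + n\right)$
$\frac{m{\left(210,W{\left(3 \right)} \right)}}{E{\left(-261 \right)}} = \frac{i \sqrt{5}}{2 \left(-261\right) \left(95 - 261\right)} = \frac{i \sqrt{5}}{2 \left(-261\right) \left(-166\right)} = \frac{i \sqrt{5}}{86652}$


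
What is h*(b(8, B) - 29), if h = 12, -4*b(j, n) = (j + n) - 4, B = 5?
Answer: -375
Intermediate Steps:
b(j, n) = 1 - j/4 - n/4 (b(j, n) = -((j + n) - 4)/4 = -(-4 + j + n)/4 = 1 - j/4 - n/4)
h*(b(8, B) - 29) = 12*((1 - ¼*8 - ¼*5) - 29) = 12*((1 - 2 - 5/4) - 29) = 12*(-9/4 - 29) = 12*(-125/4) = -375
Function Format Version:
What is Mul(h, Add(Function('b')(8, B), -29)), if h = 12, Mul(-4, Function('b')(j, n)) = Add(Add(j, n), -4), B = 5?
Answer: -375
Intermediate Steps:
Function('b')(j, n) = Add(1, Mul(Rational(-1, 4), j), Mul(Rational(-1, 4), n)) (Function('b')(j, n) = Mul(Rational(-1, 4), Add(Add(j, n), -4)) = Mul(Rational(-1, 4), Add(-4, j, n)) = Add(1, Mul(Rational(-1, 4), j), Mul(Rational(-1, 4), n)))
Mul(h, Add(Function('b')(8, B), -29)) = Mul(12, Add(Add(1, Mul(Rational(-1, 4), 8), Mul(Rational(-1, 4), 5)), -29)) = Mul(12, Add(Add(1, -2, Rational(-5, 4)), -29)) = Mul(12, Add(Rational(-9, 4), -29)) = Mul(12, Rational(-125, 4)) = -375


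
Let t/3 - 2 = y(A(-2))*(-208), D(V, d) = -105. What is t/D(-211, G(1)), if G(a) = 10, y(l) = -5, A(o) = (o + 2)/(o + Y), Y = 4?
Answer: -1042/35 ≈ -29.771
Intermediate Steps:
A(o) = (2 + o)/(4 + o) (A(o) = (o + 2)/(o + 4) = (2 + o)/(4 + o))
t = 3126 (t = 6 + 3*(-5*(-208)) = 6 + 3*1040 = 6 + 3120 = 3126)
t/D(-211, G(1)) = 3126/(-105) = 3126*(-1/105) = -1042/35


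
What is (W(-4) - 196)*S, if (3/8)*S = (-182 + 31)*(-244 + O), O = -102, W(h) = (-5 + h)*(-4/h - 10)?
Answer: -48066320/3 ≈ -1.6022e+7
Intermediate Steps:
W(h) = (-10 - 4/h)*(-5 + h) (W(h) = (-5 + h)*(-10 - 4/h) = (-10 - 4/h)*(-5 + h))
S = 417968/3 (S = 8*((-182 + 31)*(-244 - 102))/3 = 8*(-151*(-346))/3 = (8/3)*52246 = 417968/3 ≈ 1.3932e+5)
(W(-4) - 196)*S = ((46 - 10*(-4) + 20/(-4)) - 196)*(417968/3) = ((46 + 40 + 20*(-¼)) - 196)*(417968/3) = ((46 + 40 - 5) - 196)*(417968/3) = (81 - 196)*(417968/3) = -115*417968/3 = -48066320/3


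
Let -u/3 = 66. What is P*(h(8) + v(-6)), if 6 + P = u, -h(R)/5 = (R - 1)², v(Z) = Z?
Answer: 51204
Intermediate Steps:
h(R) = -5*(-1 + R)² (h(R) = -5*(R - 1)² = -5*(-1 + R)²)
u = -198 (u = -3*66 = -198)
P = -204 (P = -6 - 198 = -204)
P*(h(8) + v(-6)) = -204*(-5*(-1 + 8)² - 6) = -204*(-5*7² - 6) = -204*(-5*49 - 6) = -204*(-245 - 6) = -204*(-251) = 51204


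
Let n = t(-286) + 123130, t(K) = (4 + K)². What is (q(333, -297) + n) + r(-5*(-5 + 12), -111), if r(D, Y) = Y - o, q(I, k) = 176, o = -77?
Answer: 202796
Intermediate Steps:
r(D, Y) = 77 + Y (r(D, Y) = Y - 1*(-77) = Y + 77 = 77 + Y)
n = 202654 (n = (4 - 286)² + 123130 = (-282)² + 123130 = 79524 + 123130 = 202654)
(q(333, -297) + n) + r(-5*(-5 + 12), -111) = (176 + 202654) + (77 - 111) = 202830 - 34 = 202796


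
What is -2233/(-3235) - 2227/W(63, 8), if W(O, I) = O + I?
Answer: -7045802/229685 ≈ -30.676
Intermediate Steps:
W(O, I) = I + O
-2233/(-3235) - 2227/W(63, 8) = -2233/(-3235) - 2227/(8 + 63) = -2233*(-1/3235) - 2227/71 = 2233/3235 - 2227*1/71 = 2233/3235 - 2227/71 = -7045802/229685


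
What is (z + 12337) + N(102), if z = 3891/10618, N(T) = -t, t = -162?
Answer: 132718273/10618 ≈ 12499.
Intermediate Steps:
N(T) = 162 (N(T) = -1*(-162) = 162)
z = 3891/10618 (z = 3891*(1/10618) = 3891/10618 ≈ 0.36645)
(z + 12337) + N(102) = (3891/10618 + 12337) + 162 = 130998157/10618 + 162 = 132718273/10618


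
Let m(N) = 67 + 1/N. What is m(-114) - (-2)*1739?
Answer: 404129/114 ≈ 3545.0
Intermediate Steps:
m(-114) - (-2)*1739 = (67 + 1/(-114)) - (-2)*1739 = (67 - 1/114) - 1*(-3478) = 7637/114 + 3478 = 404129/114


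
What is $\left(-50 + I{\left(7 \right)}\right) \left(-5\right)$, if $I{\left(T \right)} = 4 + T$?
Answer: $195$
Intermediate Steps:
$\left(-50 + I{\left(7 \right)}\right) \left(-5\right) = \left(-50 + \left(4 + 7\right)\right) \left(-5\right) = \left(-50 + 11\right) \left(-5\right) = \left(-39\right) \left(-5\right) = 195$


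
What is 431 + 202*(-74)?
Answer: -14517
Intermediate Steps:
431 + 202*(-74) = 431 - 14948 = -14517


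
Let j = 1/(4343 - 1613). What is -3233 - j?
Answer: -8826091/2730 ≈ -3233.0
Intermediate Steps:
j = 1/2730 ≈ 0.00036630
-3233 - j = -3233 - 1*1/2730 = -3233 - 1/2730 = -8826091/2730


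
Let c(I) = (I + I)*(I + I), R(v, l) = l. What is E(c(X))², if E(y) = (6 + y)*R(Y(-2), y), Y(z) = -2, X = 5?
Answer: 112360000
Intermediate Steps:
c(I) = 4*I² (c(I) = (2*I)*(2*I) = 4*I²)
E(y) = y*(6 + y) (E(y) = (6 + y)*y = y*(6 + y))
E(c(X))² = ((4*5²)*(6 + 4*5²))² = ((4*25)*(6 + 4*25))² = (100*(6 + 100))² = (100*106)² = 10600² = 112360000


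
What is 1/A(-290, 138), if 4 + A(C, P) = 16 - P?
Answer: -1/126 ≈ -0.0079365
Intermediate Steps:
A(C, P) = 12 - P (A(C, P) = -4 + (16 - P) = 12 - P)
1/A(-290, 138) = 1/(12 - 1*138) = 1/(12 - 138) = 1/(-126) = -1/126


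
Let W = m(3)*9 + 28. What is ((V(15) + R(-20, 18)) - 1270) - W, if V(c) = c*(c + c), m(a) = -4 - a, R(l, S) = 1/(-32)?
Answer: -25121/32 ≈ -785.03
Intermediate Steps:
R(l, S) = -1/32
V(c) = 2*c² (V(c) = c*(2*c) = 2*c²)
W = -35 (W = (-4 - 1*3)*9 + 28 = (-4 - 3)*9 + 28 = -7*9 + 28 = -63 + 28 = -35)
((V(15) + R(-20, 18)) - 1270) - W = ((2*15² - 1/32) - 1270) - 1*(-35) = ((2*225 - 1/32) - 1270) + 35 = ((450 - 1/32) - 1270) + 35 = (14399/32 - 1270) + 35 = -26241/32 + 35 = -25121/32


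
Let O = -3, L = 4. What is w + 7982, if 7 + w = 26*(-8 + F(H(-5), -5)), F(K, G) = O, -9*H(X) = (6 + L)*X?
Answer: 7689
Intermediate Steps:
H(X) = -10*X/9 (H(X) = -(6 + 4)*X/9 = -10*X/9)
F(K, G) = -3
w = -293 (w = -7 + 26*(-8 - 3) = -7 + 26*(-11) = -7 - 286 = -293)
w + 7982 = -293 + 7982 = 7689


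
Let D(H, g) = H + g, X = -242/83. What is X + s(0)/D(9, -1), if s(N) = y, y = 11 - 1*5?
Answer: -719/332 ≈ -2.1657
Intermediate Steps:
X = -242/83 (X = -242*1/83 = -242/83 ≈ -2.9157)
y = 6 (y = 11 - 5 = 6)
s(N) = 6
X + s(0)/D(9, -1) = -242/83 + 6/(9 - 1) = -242/83 + 6/8 = -242/83 + 6*(1/8) = -242/83 + 3/4 = -719/332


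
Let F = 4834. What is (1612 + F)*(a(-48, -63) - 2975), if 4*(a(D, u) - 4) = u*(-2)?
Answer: -18948017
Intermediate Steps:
a(D, u) = 4 - u/2 (a(D, u) = 4 + (u*(-2))/4 = 4 + (-2*u)/4 = 4 - u/2)
(1612 + F)*(a(-48, -63) - 2975) = (1612 + 4834)*((4 - 1/2*(-63)) - 2975) = 6446*((4 + 63/2) - 2975) = 6446*(71/2 - 2975) = 6446*(-5879/2) = -18948017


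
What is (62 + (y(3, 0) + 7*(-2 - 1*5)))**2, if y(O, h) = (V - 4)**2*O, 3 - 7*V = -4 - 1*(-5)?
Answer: 7102225/2401 ≈ 2958.0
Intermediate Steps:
V = 2/7 (V = 3/7 - (-4 - 1*(-5))/7 = 3/7 - (-4 + 5)/7 = 3/7 - 1/7*1 = 3/7 - 1/7 = 2/7 ≈ 0.28571)
y(O, h) = 676*O/49 (y(O, h) = (2/7 - 4)**2*O = (-26/7)**2*O = 676*O/49)
(62 + (y(3, 0) + 7*(-2 - 1*5)))**2 = (62 + ((676/49)*3 + 7*(-2 - 1*5)))**2 = (62 + (2028/49 + 7*(-2 - 5)))**2 = (62 + (2028/49 + 7*(-7)))**2 = (62 + (2028/49 - 49))**2 = (62 - 373/49)**2 = (2665/49)**2 = 7102225/2401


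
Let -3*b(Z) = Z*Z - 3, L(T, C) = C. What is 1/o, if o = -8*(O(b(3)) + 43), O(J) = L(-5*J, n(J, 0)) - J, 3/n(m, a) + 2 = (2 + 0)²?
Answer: -1/372 ≈ -0.0026882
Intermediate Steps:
n(m, a) = 3/2 (n(m, a) = 3/(-2 + (2 + 0)²) = 3/(-2 + 2²) = 3/(-2 + 4) = 3/2)
b(Z) = 1 - Z²/3 (b(Z) = -(Z*Z - 3)/3 = -(Z² - 3)/3 = -(-3 + Z²)/3 = 1 - Z²/3)
O(J) = 3/2 - J
o = -372 (o = -8*((3/2 - (1 - ⅓*3²)) + 43) = -8*((3/2 - (1 - ⅓*9)) + 43) = -8*((3/2 - (1 - 3)) + 43) = -8*((3/2 - 1*(-2)) + 43) = -8*((3/2 + 2) + 43) = -8*(7/2 + 43) = -8*93/2 = -372)
1/o = 1/(-372) = -1/372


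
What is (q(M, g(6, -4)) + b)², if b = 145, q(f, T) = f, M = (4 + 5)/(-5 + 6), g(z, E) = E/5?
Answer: 23716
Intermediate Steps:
g(z, E) = E/5 (g(z, E) = E*(⅕) = E/5)
M = 9 (M = 9/1 = 9*1 = 9)
(q(M, g(6, -4)) + b)² = (9 + 145)² = 154² = 23716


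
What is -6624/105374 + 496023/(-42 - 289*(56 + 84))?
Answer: -2388009675/193993534 ≈ -12.310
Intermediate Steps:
-6624/105374 + 496023/(-42 - 289*(56 + 84)) = -6624*1/105374 + 496023/(-42 - 289*140) = -3312/52687 + 496023/(-42 - 40460) = -3312/52687 + 496023/(-40502) = -3312/52687 + 496023*(-1/40502) = -3312/52687 - 45093/3682 = -2388009675/193993534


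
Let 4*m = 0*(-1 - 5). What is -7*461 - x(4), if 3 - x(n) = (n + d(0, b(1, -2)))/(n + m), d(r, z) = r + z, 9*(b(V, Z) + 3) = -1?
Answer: -29068/9 ≈ -3229.8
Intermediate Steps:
b(V, Z) = -28/9 (b(V, Z) = -3 + (⅑)*(-1) = -3 - ⅑ = -28/9)
m = 0 (m = (0*(-1 - 5))/4 = (0*(-6))/4 = (¼)*0 = 0)
x(n) = 3 - (-28/9 + n)/n (x(n) = 3 - (n + (0 - 28/9))/(n + 0) = 3 - (n - 28/9)/n = 3 - (-28/9 + n)/n)
-7*461 - x(4) = -7*461 - (2 + (28/9)/4) = -3227 - (2 + (28/9)*(¼)) = -3227 - (2 + 7/9) = -3227 - 1*25/9 = -3227 - 25/9 = -29068/9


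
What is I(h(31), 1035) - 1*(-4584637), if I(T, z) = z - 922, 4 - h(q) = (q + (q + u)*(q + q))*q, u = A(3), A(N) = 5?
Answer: 4584750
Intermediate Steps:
u = 5
h(q) = 4 - q*(q + 2*q*(5 + q)) (h(q) = 4 - (q + (q + 5)*(q + q))*q = 4 - (q + (5 + q)*(2*q))*q = 4 - (q + 2*q*(5 + q))*q = 4 - q*(q + 2*q*(5 + q)))
I(T, z) = -922 + z
I(h(31), 1035) - 1*(-4584637) = (-922 + 1035) - 1*(-4584637) = 113 + 4584637 = 4584750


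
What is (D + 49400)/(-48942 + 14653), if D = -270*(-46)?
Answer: -61820/34289 ≈ -1.8029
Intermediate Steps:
D = 12420
(D + 49400)/(-48942 + 14653) = (12420 + 49400)/(-48942 + 14653) = 61820/(-34289) = 61820*(-1/34289) = -61820/34289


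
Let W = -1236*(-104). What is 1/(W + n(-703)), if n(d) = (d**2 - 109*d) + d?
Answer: 1/698677 ≈ 1.4313e-6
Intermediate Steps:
n(d) = d**2 - 108*d
W = 128544
1/(W + n(-703)) = 1/(128544 - 703*(-108 - 703)) = 1/(128544 - 703*(-811)) = 1/(128544 + 570133) = 1/698677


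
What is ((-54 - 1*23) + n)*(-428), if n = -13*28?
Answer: 188748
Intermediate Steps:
n = -364
((-54 - 1*23) + n)*(-428) = ((-54 - 1*23) - 364)*(-428) = ((-54 - 23) - 364)*(-428) = (-77 - 364)*(-428) = -441*(-428) = 188748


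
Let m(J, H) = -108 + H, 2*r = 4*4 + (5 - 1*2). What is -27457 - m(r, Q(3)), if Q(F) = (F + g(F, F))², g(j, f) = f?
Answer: -27385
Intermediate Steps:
Q(F) = 4*F² (Q(F) = (F + F)² = (2*F)² = 4*F²)
r = 19/2 (r = (4*4 + (5 - 1*2))/2 = (16 + (5 - 2))/2 = (16 + 3)/2 = (½)*19 = 19/2 ≈ 9.5000)
-27457 - m(r, Q(3)) = -27457 - (-108 + 4*3²) = -27457 - (-108 + 4*9) = -27457 - (-108 + 36) = -27457 - 1*(-72) = -27457 + 72 = -27385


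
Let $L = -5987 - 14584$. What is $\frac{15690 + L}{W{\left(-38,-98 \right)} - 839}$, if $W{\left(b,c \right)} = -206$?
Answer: $\frac{4881}{1045} \approx 4.6708$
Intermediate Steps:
$L = -20571$ ($L = -5987 - 14584 = -20571$)
$\frac{15690 + L}{W{\left(-38,-98 \right)} - 839} = \frac{15690 - 20571}{-206 - 839} = - \frac{4881}{-1045} = \left(-4881\right) \left(- \frac{1}{1045}\right) = \frac{4881}{1045}$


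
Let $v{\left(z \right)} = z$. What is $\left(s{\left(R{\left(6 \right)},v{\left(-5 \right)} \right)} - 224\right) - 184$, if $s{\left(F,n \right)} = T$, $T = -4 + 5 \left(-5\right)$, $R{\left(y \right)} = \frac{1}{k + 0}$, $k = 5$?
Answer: $-437$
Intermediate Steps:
$R{\left(y \right)} = \frac{1}{5}$ ($R{\left(y \right)} = \frac{1}{5 + 0} = \frac{1}{5}$)
$T = -29$ ($T = -4 - 25 = -29$)
$s{\left(F,n \right)} = -29$
$\left(s{\left(R{\left(6 \right)},v{\left(-5 \right)} \right)} - 224\right) - 184 = \left(-29 - 224\right) - 184 = -253 - 184 = -437$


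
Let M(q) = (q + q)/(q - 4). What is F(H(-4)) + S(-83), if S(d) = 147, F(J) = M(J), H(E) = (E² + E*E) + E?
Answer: 448/3 ≈ 149.33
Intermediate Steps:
H(E) = E + 2*E² (H(E) = (E² + E²) + E = 2*E² + E = E + 2*E²)
M(q) = 2*q/(-4 + q) (M(q) = (2*q)/(-4 + q) = 2*q/(-4 + q))
F(J) = 2*J/(-4 + J)
F(H(-4)) + S(-83) = 2*(-4*(1 + 2*(-4)))/(-4 - 4*(1 + 2*(-4))) + 147 = 2*(-4*(1 - 8))/(-4 - 4*(1 - 8)) + 147 = 2*(-4*(-7))/(-4 - 4*(-7)) + 147 = 2*28/(-4 + 28) + 147 = 2*28/24 + 147 = 2*28*(1/24) + 147 = 7/3 + 147 = 448/3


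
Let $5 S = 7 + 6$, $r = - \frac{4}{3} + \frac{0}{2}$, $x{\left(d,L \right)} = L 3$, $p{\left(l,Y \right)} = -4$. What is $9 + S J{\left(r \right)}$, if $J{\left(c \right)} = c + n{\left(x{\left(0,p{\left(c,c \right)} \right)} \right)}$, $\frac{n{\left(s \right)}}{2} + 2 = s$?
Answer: $- \frac{1009}{15} \approx -67.267$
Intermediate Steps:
$x{\left(d,L \right)} = 3 L$
$r = - \frac{4}{3}$ ($r = \left(-4\right) \frac{1}{3} + 0 \cdot \frac{1}{2} = - \frac{4}{3} + 0 = - \frac{4}{3} \approx -1.3333$)
$n{\left(s \right)} = -4 + 2 s$
$S = \frac{13}{5}$ ($S = \frac{7 + 6}{5} = \frac{1}{5} \cdot 13 = \frac{13}{5} \approx 2.6$)
$J{\left(c \right)} = -28 + c$ ($J{\left(c \right)} = c + \left(-4 + 2 \cdot 3 \left(-4\right)\right) = c + \left(-4 + 2 \left(-12\right)\right) = c - 28 = -28 + c$)
$9 + S J{\left(r \right)} = 9 + \frac{13 \left(-28 - \frac{4}{3}\right)}{5} = 9 + \frac{13}{5} \left(- \frac{88}{3}\right) = 9 - \frac{1144}{15} = - \frac{1009}{15}$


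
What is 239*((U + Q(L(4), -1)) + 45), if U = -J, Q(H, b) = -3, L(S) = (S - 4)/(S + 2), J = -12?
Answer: 12906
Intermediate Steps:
L(S) = (-4 + S)/(2 + S)
U = 12 (U = -1*(-12) = 12)
239*((U + Q(L(4), -1)) + 45) = 239*((12 - 3) + 45) = 239*(9 + 45) = 239*54 = 12906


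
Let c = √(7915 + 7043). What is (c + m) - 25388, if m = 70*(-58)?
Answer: -29448 + 3*√1662 ≈ -29326.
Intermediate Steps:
m = -4060
c = 3*√1662 (c = √14958 = 3*√1662 ≈ 122.30)
(c + m) - 25388 = (3*√1662 - 4060) - 25388 = (-4060 + 3*√1662) - 25388 = -29448 + 3*√1662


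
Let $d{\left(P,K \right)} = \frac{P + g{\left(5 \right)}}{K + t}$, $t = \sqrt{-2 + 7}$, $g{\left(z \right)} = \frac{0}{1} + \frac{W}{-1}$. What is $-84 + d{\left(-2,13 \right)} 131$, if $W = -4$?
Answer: $- \frac{5185}{82} - \frac{131 \sqrt{5}}{82} \approx -66.804$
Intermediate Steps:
$g{\left(z \right)} = 4$ ($g{\left(z \right)} = \frac{0}{1} - \frac{4}{-1} = 0 \cdot 1 - -4 = 0 + 4 = 4$)
$t = \sqrt{5} \approx 2.2361$
$d{\left(P,K \right)} = \frac{4 + P}{K + \sqrt{5}}$ ($d{\left(P,K \right)} = \frac{P + 4}{K + \sqrt{5}} = \frac{4 + P}{K + \sqrt{5}}$)
$-84 + d{\left(-2,13 \right)} 131 = -84 + \frac{4 - 2}{13 + \sqrt{5}} \cdot 131 = -84 + \frac{1}{13 + \sqrt{5}} \cdot 2 \cdot 131 = -84 + \frac{2}{13 + \sqrt{5}} \cdot 131 = -84 + \frac{262}{13 + \sqrt{5}}$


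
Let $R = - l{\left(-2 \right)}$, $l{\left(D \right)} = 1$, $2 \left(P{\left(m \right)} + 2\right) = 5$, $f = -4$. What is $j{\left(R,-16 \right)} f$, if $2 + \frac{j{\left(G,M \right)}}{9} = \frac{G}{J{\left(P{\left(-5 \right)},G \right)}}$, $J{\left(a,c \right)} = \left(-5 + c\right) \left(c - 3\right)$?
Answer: $\frac{147}{2} \approx 73.5$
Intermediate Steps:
$P{\left(m \right)} = \frac{1}{2}$ ($P{\left(m \right)} = -2 + \frac{1}{2} \cdot 5 = -2 + \frac{5}{2} = \frac{1}{2}$)
$J{\left(a,c \right)} = \left(-5 + c\right) \left(-3 + c\right)$
$R = -1$ ($R = \left(-1\right) 1 = -1$)
$j{\left(G,M \right)} = -18 + \frac{9 G}{15 + G^{2} - 8 G}$ ($j{\left(G,M \right)} = -18 + 9 \frac{G}{15 + G^{2} - 8 G} = -18 + \frac{9 G}{15 + G^{2} - 8 G}$)
$j{\left(R,-16 \right)} f = \frac{9 \left(-30 - 2 \left(-1\right)^{2} + 17 \left(-1\right)\right)}{15 + \left(-1\right)^{2} - -8} \left(-4\right) = \frac{9 \left(-30 - 2 - 17\right)}{15 + 1 + 8} \left(-4\right) = \frac{9 \left(-30 - 2 - 17\right)}{24} \left(-4\right) = 9 \cdot \frac{1}{24} \left(-49\right) \left(-4\right) = \left(- \frac{147}{8}\right) \left(-4\right) = \frac{147}{2}$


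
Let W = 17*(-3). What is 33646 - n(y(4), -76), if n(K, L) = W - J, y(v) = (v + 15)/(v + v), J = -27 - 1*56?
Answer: 33614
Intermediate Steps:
J = -83 (J = -27 - 56 = -83)
y(v) = (15 + v)/(2*v) (y(v) = (15 + v)/((2*v)) = (15 + v)*(1/(2*v)) = (15 + v)/(2*v))
W = -51
n(K, L) = 32 (n(K, L) = -51 - 1*(-83) = -51 + 83 = 32)
33646 - n(y(4), -76) = 33646 - 1*32 = 33646 - 32 = 33614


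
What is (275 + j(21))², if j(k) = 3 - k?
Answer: 66049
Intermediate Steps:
(275 + j(21))² = (275 + (3 - 1*21))² = (275 + (3 - 21))² = (275 - 18)² = 257² = 66049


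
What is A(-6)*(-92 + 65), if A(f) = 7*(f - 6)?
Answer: 2268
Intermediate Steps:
A(f) = -42 + 7*f (A(f) = 7*(-6 + f) = -42 + 7*f)
A(-6)*(-92 + 65) = (-42 + 7*(-6))*(-92 + 65) = (-42 - 42)*(-27) = -84*(-27) = 2268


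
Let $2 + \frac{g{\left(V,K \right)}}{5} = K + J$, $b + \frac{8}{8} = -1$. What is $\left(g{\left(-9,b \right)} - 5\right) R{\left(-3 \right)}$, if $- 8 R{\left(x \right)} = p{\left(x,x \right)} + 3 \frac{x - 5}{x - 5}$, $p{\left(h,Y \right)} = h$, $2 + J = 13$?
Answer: $0$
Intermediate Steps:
$J = 11$ ($J = -2 + 13 = 11$)
$b = -2$ ($b = -1 - 1 = -2$)
$g{\left(V,K \right)} = 45 + 5 K$ ($g{\left(V,K \right)} = -10 + 5 \left(K + 11\right) = -10 + 5 \left(11 + K\right) = -10 + \left(55 + 5 K\right) = 45 + 5 K$)
$R{\left(x \right)} = - \frac{3}{8} - \frac{x}{8}$ ($R{\left(x \right)} = - \frac{x + 3 \frac{x - 5}{x - 5}}{8} = - \frac{x + 3 \frac{-5 + x}{-5 + x}}{8} = - \frac{x + 3 \cdot 1}{8} = - \frac{x + 3}{8} = - \frac{3 + x}{8} = - \frac{3}{8} - \frac{x}{8}$)
$\left(g{\left(-9,b \right)} - 5\right) R{\left(-3 \right)} = \left(\left(45 + 5 \left(-2\right)\right) - 5\right) \left(- \frac{3}{8} - - \frac{3}{8}\right) = \left(\left(45 - 10\right) - 5\right) \left(- \frac{3}{8} + \frac{3}{8}\right) = \left(35 - 5\right) 0 = 30 \cdot 0 = 0$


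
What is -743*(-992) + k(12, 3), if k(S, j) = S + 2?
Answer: 737070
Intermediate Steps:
k(S, j) = 2 + S
-743*(-992) + k(12, 3) = -743*(-992) + (2 + 12) = 737056 + 14 = 737070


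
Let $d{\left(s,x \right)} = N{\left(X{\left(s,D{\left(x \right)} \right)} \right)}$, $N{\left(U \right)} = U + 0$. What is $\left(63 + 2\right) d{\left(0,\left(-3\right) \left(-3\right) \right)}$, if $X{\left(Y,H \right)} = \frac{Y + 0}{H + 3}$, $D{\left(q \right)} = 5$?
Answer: $0$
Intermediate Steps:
$X{\left(Y,H \right)} = \frac{Y}{3 + H}$
$N{\left(U \right)} = U$
$d{\left(s,x \right)} = \frac{s}{8}$ ($d{\left(s,x \right)} = \frac{s}{3 + 5} = \frac{s}{8}$)
$\left(63 + 2\right) d{\left(0,\left(-3\right) \left(-3\right) \right)} = \left(63 + 2\right) \frac{1}{8} \cdot 0 = 65 \cdot 0 = 0$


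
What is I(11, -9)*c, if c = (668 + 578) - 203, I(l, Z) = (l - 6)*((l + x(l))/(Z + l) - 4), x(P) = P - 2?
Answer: 31290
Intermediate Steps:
x(P) = -2 + P
I(l, Z) = (-6 + l)*(-4 + (-2 + 2*l)/(Z + l)) (I(l, Z) = (l - 6)*((l + (-2 + l))/(Z + l) - 4) = (-6 + l)*((-2 + 2*l)/(Z + l) - 4) = (-6 + l)*(-4 + (-2 + 2*l)/(Z + l)))
c = 1043 (c = 1246 - 203 = 1043)
I(11, -9)*c = (2*(6 - 1*11² + 5*11 + 12*(-9) - 2*(-9)*11)/(-9 + 11))*1043 = (2*(6 - 1*121 + 55 - 108 + 198)/2)*1043 = (2*(½)*(6 - 121 + 55 - 108 + 198))*1043 = (2*(½)*30)*1043 = 30*1043 = 31290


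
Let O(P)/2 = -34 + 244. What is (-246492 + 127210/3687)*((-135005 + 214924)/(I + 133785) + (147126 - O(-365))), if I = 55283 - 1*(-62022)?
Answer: -140642458746606817/3889785 ≈ -3.6157e+10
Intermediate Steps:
I = 117305 (I = 55283 + 62022 = 117305)
O(P) = 420 (O(P) = 2*(-34 + 244) = 2*210 = 420)
(-246492 + 127210/3687)*((-135005 + 214924)/(I + 133785) + (147126 - O(-365))) = (-246492 + 127210/3687)*((-135005 + 214924)/(117305 + 133785) + (147126 - 1*420)) = (-246492 + 127210*(1/3687))*(79919/251090 + (147126 - 420)) = (-246492 + 127210/3687)*(79919*(1/251090) + 146706) = -908688794*(11417/35870 + 146706)/3687 = -908688794/3687*5262355637/35870 = -140642458746606817/3889785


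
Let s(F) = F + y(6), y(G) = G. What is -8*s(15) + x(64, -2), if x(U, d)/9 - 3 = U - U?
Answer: -141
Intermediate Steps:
x(U, d) = 27 (x(U, d) = 27 + 9*(U - U) = 27 + 9*0 = 27 + 0 = 27)
s(F) = 6 + F (s(F) = F + 6 = 6 + F)
-8*s(15) + x(64, -2) = -8*(6 + 15) + 27 = -8*21 + 27 = -168 + 27 = -141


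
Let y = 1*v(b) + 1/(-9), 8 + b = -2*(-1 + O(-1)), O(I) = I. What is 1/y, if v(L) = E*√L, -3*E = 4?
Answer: -9/577 + 216*I/577 ≈ -0.015598 + 0.37435*I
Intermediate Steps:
E = -4/3 (E = -⅓*4 = -4/3 ≈ -1.3333)
b = -4 (b = -8 - 2*(-1 - 1) = -8 - 2*(-2) = -8 + 4 = -4)
v(L) = -4*√L/3
y = -⅑ - 8*I/3 (y = 1*(-8*I/3) + 1/(-9) = 1*(-8*I/3) - ⅑ = -8*I/3 - ⅑ = -⅑ - 8*I/3 ≈ -0.11111 - 2.6667*I)
1/y = 1/(-⅑ - 8*I/3) = 81*(-⅑ + 8*I/3)/577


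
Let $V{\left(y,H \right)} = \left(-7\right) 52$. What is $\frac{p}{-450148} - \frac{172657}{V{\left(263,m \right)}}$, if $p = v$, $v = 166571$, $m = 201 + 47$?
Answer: $\frac{4853785712}{10240867} \approx 473.96$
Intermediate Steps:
$m = 248$
$V{\left(y,H \right)} = -364$
$p = 166571$
$\frac{p}{-450148} - \frac{172657}{V{\left(263,m \right)}} = \frac{166571}{-450148} - \frac{172657}{-364} = 166571 \left(- \frac{1}{450148}\right) - - \frac{172657}{364} = - \frac{166571}{450148} + \frac{172657}{364} = \frac{4853785712}{10240867}$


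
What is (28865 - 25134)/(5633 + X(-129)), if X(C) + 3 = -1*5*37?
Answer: 3731/5445 ≈ 0.68522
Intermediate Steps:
X(C) = -188 (X(C) = -3 - 1*5*37 = -3 - 5*37 = -3 - 185 = -188)
(28865 - 25134)/(5633 + X(-129)) = (28865 - 25134)/(5633 - 188) = 3731/5445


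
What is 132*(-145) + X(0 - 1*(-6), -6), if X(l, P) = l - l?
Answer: -19140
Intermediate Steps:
X(l, P) = 0
132*(-145) + X(0 - 1*(-6), -6) = 132*(-145) + 0 = -19140 + 0 = -19140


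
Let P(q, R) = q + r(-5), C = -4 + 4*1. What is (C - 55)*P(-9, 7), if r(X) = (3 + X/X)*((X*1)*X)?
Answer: -5005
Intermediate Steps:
r(X) = 4*X**2 (r(X) = (3 + 1)*(X*X) = 4*X**2)
C = 0 (C = -4 + 4 = 0)
P(q, R) = 100 + q (P(q, R) = q + 4*(-5)**2 = q + 4*25 = q + 100 = 100 + q)
(C - 55)*P(-9, 7) = (0 - 55)*(100 - 9) = -55*91 = -5005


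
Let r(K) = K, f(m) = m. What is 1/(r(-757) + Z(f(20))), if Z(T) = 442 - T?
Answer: -1/335 ≈ -0.0029851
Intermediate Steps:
1/(r(-757) + Z(f(20))) = 1/(-757 + (442 - 1*20)) = 1/(-757 + (442 - 20)) = 1/(-757 + 422) = 1/(-335) = -1/335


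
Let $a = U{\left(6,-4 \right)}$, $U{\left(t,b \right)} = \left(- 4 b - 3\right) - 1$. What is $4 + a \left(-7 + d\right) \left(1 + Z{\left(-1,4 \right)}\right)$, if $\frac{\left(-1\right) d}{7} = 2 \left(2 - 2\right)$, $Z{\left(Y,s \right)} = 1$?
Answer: $-164$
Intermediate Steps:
$d = 0$ ($d = - 7 \cdot 2 \left(2 - 2\right) = - 7 \cdot 2 \cdot 0 = \left(-7\right) 0 = 0$)
$U{\left(t,b \right)} = -4 - 4 b$ ($U{\left(t,b \right)} = \left(-3 - 4 b\right) - 1 = -4 - 4 b$)
$a = 12$ ($a = -4 - -16 = -4 + 16 = 12$)
$4 + a \left(-7 + d\right) \left(1 + Z{\left(-1,4 \right)}\right) = 4 + 12 \left(-7 + 0\right) \left(1 + 1\right) = 4 + 12 \left(\left(-7\right) 2\right) = 4 + 12 \left(-14\right) = 4 - 168 = -164$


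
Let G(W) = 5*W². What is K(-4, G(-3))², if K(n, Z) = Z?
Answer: 2025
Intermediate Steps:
K(-4, G(-3))² = (5*(-3)²)² = (5*9)² = 45² = 2025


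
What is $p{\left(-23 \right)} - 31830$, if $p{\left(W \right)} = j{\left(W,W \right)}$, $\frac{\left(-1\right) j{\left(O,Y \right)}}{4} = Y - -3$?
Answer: $-31750$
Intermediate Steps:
$j{\left(O,Y \right)} = -12 - 4 Y$ ($j{\left(O,Y \right)} = - 4 \left(Y - -3\right) = - 4 \left(Y + 3\right) = - 4 \left(3 + Y\right) = -12 - 4 Y$)
$p{\left(W \right)} = -12 - 4 W$
$p{\left(-23 \right)} - 31830 = \left(-12 - -92\right) - 31830 = \left(-12 + 92\right) - 31830 = 80 - 31830 = -31750$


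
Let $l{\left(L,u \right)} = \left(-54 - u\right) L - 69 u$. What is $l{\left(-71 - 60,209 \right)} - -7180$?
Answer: $27212$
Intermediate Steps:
$l{\left(L,u \right)} = - 69 u + L \left(-54 - u\right)$ ($l{\left(L,u \right)} = L \left(-54 - u\right) - 69 u = - 69 u + L \left(-54 - u\right)$)
$l{\left(-71 - 60,209 \right)} - -7180 = \left(\left(-69\right) 209 - 54 \left(-71 - 60\right) - \left(-71 - 60\right) 209\right) - -7180 = \left(-14421 - -7074 - \left(-131\right) 209\right) + 7180 = \left(-14421 + 7074 + 27379\right) + 7180 = 20032 + 7180 = 27212$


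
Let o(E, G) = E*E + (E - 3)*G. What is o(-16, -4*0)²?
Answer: 65536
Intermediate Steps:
o(E, G) = E² + G*(-3 + E) (o(E, G) = E² + (-3 + E)*G = E² + G*(-3 + E))
o(-16, -4*0)² = ((-16)² - (-12)*0 - (-64)*0)² = (256 - 3*0 - 16*0)² = (256 + 0 + 0)² = 256² = 65536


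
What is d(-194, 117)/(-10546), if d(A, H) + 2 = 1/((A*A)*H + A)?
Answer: 8806435/46436337028 ≈ 0.00018965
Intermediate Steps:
d(A, H) = -2 + 1/(A + H*A²) (d(A, H) = -2 + 1/((A*A)*H + A) = -2 + 1/(A²*H + A) = -2 + 1/(H*A² + A) = -2 + 1/(A + H*A²))
d(-194, 117)/(-10546) = ((1 - 2*(-194) - 2*117*(-194)²)/((-194)*(1 - 194*117)))/(-10546) = -(1 + 388 - 2*117*37636)/(194*(1 - 22698))*(-1/10546) = -1/194*(1 + 388 - 8806824)/(-22697)*(-1/10546) = -1/194*(-1/22697)*(-8806435)*(-1/10546) = -8806435/4403218*(-1/10546) = 8806435/46436337028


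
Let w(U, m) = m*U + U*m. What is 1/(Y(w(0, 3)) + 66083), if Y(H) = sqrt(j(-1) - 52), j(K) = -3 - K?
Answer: 66083/4366962943 - 3*I*sqrt(6)/4366962943 ≈ 1.5132e-5 - 1.6827e-9*I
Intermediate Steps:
w(U, m) = 2*U*m (w(U, m) = U*m + U*m = 2*U*m)
Y(H) = 3*I*sqrt(6) (Y(H) = sqrt((-3 - 1*(-1)) - 52) = sqrt((-3 + 1) - 52) = sqrt(-2 - 52) = sqrt(-54) = 3*I*sqrt(6))
1/(Y(w(0, 3)) + 66083) = 1/(3*I*sqrt(6) + 66083) = 1/(66083 + 3*I*sqrt(6))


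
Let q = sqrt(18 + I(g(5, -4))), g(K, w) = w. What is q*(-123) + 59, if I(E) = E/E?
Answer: 59 - 123*sqrt(19) ≈ -477.14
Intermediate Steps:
I(E) = 1
q = sqrt(19) (q = sqrt(18 + 1) = sqrt(19) ≈ 4.3589)
q*(-123) + 59 = sqrt(19)*(-123) + 59 = -123*sqrt(19) + 59 = 59 - 123*sqrt(19)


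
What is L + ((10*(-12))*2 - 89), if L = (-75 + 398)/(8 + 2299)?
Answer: -758680/2307 ≈ -328.86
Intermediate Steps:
L = 323/2307 ≈ 0.14001
L + ((10*(-12))*2 - 89) = 323/2307 + ((10*(-12))*2 - 89) = 323/2307 + (-120*2 - 89) = 323/2307 + (-240 - 89) = 323/2307 - 329 = -758680/2307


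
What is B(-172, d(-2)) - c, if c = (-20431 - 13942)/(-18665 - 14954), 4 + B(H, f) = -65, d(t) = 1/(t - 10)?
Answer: -2354084/33619 ≈ -70.022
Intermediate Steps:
d(t) = 1/(-10 + t)
B(H, f) = -69 (B(H, f) = -4 - 65 = -69)
c = 34373/33619 (c = -34373/(-33619) = -34373*(-1/33619) = 34373/33619 ≈ 1.0224)
B(-172, d(-2)) - c = -69 - 1*34373/33619 = -69 - 34373/33619 = -2354084/33619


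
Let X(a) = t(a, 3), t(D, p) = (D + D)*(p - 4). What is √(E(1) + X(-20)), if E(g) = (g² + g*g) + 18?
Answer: 2*√15 ≈ 7.7460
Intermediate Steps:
t(D, p) = 2*D*(-4 + p) (t(D, p) = (2*D)*(-4 + p) = 2*D*(-4 + p))
X(a) = -2*a (X(a) = 2*a*(-4 + 3) = 2*a*(-1) = -2*a)
E(g) = 18 + 2*g² (E(g) = (g² + g²) + 18 = 2*g² + 18 = 18 + 2*g²)
√(E(1) + X(-20)) = √((18 + 2*1²) - 2*(-20)) = √((18 + 2*1) + 40) = √((18 + 2) + 40) = √(20 + 40) = √60 = 2*√15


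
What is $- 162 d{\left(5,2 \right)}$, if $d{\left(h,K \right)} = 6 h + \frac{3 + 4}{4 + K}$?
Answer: $-5049$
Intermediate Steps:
$d{\left(h,K \right)} = 6 h + \frac{7}{4 + K}$
$- 162 d{\left(5,2 \right)} = - 162 \frac{7 + 24 \cdot 5 + 6 \cdot 2 \cdot 5}{4 + 2} = - 162 \frac{7 + 120 + 60}{6} = - 162 \cdot \frac{1}{6} \cdot 187 = \left(-162\right) \frac{187}{6} = -5049$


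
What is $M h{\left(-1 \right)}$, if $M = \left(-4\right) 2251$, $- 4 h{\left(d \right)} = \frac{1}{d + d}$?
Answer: $- \frac{2251}{2} \approx -1125.5$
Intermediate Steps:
$h{\left(d \right)} = - \frac{1}{8 d}$ ($h{\left(d \right)} = - \frac{1}{4 \left(d + d\right)} = - \frac{1}{4 \cdot 2 d} = - \frac{\frac{1}{2} \frac{1}{d}}{4} = - \frac{1}{8 d}$)
$M = -9004$
$M h{\left(-1 \right)} = - 9004 \left(- \frac{1}{8 \left(-1\right)}\right) = - 9004 \left(\left(- \frac{1}{8}\right) \left(-1\right)\right) = \left(-9004\right) \frac{1}{8} = - \frac{2251}{2}$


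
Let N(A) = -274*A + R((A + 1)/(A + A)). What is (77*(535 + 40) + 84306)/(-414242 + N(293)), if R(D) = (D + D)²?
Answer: -11038550269/42454304440 ≈ -0.26001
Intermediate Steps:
R(D) = 4*D² (R(D) = (2*D)² = 4*D²)
N(A) = -274*A + (1 + A)²/A² (N(A) = -274*A + 4*((A + 1)/(A + A))² = -274*A + 4*((1 + A)/((2*A)))² = -274*A + 4*((1 + A)*(1/(2*A)))² = -274*A + 4*((1 + A)/(2*A))² = -274*A + 4*((1 + A)²/(4*A²)) = -274*A + (1 + A)²/A²)
(77*(535 + 40) + 84306)/(-414242 + N(293)) = (77*(535 + 40) + 84306)/(-414242 + (-274*293 + (1 + 293)²/293²)) = (77*575 + 84306)/(-414242 + (-80282 + (1/85849)*294²)) = (44275 + 84306)/(-414242 + (-80282 + (1/85849)*86436)) = 128581/(-414242 + (-80282 + 86436/85849)) = 128581/(-414242 - 6892042982/85849) = 128581/(-42454304440/85849) = 128581*(-85849/42454304440) = -11038550269/42454304440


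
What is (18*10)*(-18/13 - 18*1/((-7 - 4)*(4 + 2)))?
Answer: -28620/143 ≈ -200.14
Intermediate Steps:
(18*10)*(-18/13 - 18*1/((-7 - 4)*(4 + 2))) = 180*(-18*1/13 - 18/((-11*6))) = 180*(-18/13 - 18/(-66)) = 180*(-18/13 - 18*(-1/66)) = 180*(-18/13 + 3/11) = 180*(-159/143) = -28620/143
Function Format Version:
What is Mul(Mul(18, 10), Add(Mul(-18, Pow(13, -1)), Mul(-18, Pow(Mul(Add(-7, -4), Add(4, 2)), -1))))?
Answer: Rational(-28620, 143) ≈ -200.14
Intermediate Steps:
Mul(Mul(18, 10), Add(Mul(-18, Pow(13, -1)), Mul(-18, Pow(Mul(Add(-7, -4), Add(4, 2)), -1)))) = Mul(180, Add(Mul(-18, Rational(1, 13)), Mul(-18, Pow(Mul(-11, 6), -1)))) = Mul(180, Add(Rational(-18, 13), Mul(-18, Pow(-66, -1)))) = Mul(180, Add(Rational(-18, 13), Mul(-18, Rational(-1, 66)))) = Mul(180, Add(Rational(-18, 13), Rational(3, 11))) = Mul(180, Rational(-159, 143)) = Rational(-28620, 143)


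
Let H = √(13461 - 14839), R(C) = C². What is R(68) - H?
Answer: 4624 - I*√1378 ≈ 4624.0 - 37.121*I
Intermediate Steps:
H = I*√1378 (H = √(-1378) = I*√1378 ≈ 37.121*I)
R(68) - H = 68² - I*√1378 = 4624 - I*√1378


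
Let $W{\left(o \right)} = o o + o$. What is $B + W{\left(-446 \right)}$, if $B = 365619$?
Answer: $564089$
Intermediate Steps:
$W{\left(o \right)} = o + o^{2}$ ($W{\left(o \right)} = o^{2} + o = o + o^{2}$)
$B + W{\left(-446 \right)} = 365619 - 446 \left(1 - 446\right) = 365619 - -198470 = 365619 + 198470 = 564089$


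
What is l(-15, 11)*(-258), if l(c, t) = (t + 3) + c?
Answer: 258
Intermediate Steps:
l(c, t) = 3 + c + t (l(c, t) = (3 + t) + c = 3 + c + t)
l(-15, 11)*(-258) = (3 - 15 + 11)*(-258) = -1*(-258) = 258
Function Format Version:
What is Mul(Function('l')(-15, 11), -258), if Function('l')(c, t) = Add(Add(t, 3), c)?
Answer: 258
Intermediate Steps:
Function('l')(c, t) = Add(3, c, t) (Function('l')(c, t) = Add(Add(3, t), c) = Add(3, c, t))
Mul(Function('l')(-15, 11), -258) = Mul(Add(3, -15, 11), -258) = Mul(-1, -258) = 258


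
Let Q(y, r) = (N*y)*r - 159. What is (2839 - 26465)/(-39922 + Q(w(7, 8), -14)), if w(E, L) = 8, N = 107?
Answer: 23626/52065 ≈ 0.45378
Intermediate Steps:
Q(y, r) = -159 + 107*r*y (Q(y, r) = (107*y)*r - 159 = 107*r*y - 159 = -159 + 107*r*y)
(2839 - 26465)/(-39922 + Q(w(7, 8), -14)) = (2839 - 26465)/(-39922 + (-159 + 107*(-14)*8)) = -23626/(-39922 + (-159 - 11984)) = -23626/(-39922 - 12143) = -23626/(-52065) = -23626*(-1/52065) = 23626/52065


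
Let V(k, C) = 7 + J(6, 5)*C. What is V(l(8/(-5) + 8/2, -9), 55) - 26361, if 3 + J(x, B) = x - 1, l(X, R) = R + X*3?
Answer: -26244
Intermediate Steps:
l(X, R) = R + 3*X
J(x, B) = -4 + x (J(x, B) = -3 + (x - 1) = -3 + (-1 + x) = -4 + x)
V(k, C) = 7 + 2*C (V(k, C) = 7 + (-4 + 6)*C = 7 + 2*C)
V(l(8/(-5) + 8/2, -9), 55) - 26361 = (7 + 2*55) - 26361 = (7 + 110) - 26361 = 117 - 26361 = -26244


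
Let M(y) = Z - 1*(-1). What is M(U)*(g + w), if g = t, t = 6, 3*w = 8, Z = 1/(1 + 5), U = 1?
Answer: 91/9 ≈ 10.111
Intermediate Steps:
Z = ⅙ (Z = 1/6 = ⅙ ≈ 0.16667)
w = 8/3 (w = (⅓)*8 = 8/3 ≈ 2.6667)
g = 6
M(y) = 7/6 (M(y) = ⅙ - 1*(-1) = ⅙ + 1 = 7/6)
M(U)*(g + w) = 7*(6 + 8/3)/6 = (7/6)*(26/3) = 91/9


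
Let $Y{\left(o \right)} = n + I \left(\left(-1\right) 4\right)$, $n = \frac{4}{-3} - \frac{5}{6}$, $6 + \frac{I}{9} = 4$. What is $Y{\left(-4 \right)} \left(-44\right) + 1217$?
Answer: $- \frac{5567}{3} \approx -1855.7$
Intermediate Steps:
$I = -18$ ($I = -54 + 9 \cdot 4 = -54 + 36 = -18$)
$n = - \frac{13}{6}$ ($n = 4 \left(- \frac{1}{3}\right) - \frac{5}{6} = - \frac{4}{3} - \frac{5}{6} = - \frac{13}{6} \approx -2.1667$)
$Y{\left(o \right)} = \frac{419}{6}$ ($Y{\left(o \right)} = - \frac{13}{6} - 18 \left(\left(-1\right) 4\right) = - \frac{13}{6} - -72 = - \frac{13}{6} + 72 = \frac{419}{6}$)
$Y{\left(-4 \right)} \left(-44\right) + 1217 = \frac{419}{6} \left(-44\right) + 1217 = - \frac{9218}{3} + 1217 = - \frac{5567}{3}$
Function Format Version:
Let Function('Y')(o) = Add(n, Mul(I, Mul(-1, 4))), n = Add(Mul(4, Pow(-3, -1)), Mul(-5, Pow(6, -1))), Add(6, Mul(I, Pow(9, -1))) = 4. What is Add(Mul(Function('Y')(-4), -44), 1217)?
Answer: Rational(-5567, 3) ≈ -1855.7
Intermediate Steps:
I = -18 (I = Add(-54, Mul(9, 4)) = Add(-54, 36) = -18)
n = Rational(-13, 6) (n = Add(Mul(4, Rational(-1, 3)), Mul(-5, Rational(1, 6))) = Add(Rational(-4, 3), Rational(-5, 6)) = Rational(-13, 6) ≈ -2.1667)
Function('Y')(o) = Rational(419, 6) (Function('Y')(o) = Add(Rational(-13, 6), Mul(-18, Mul(-1, 4))) = Add(Rational(-13, 6), Mul(-18, -4)) = Add(Rational(-13, 6), 72) = Rational(419, 6))
Add(Mul(Function('Y')(-4), -44), 1217) = Add(Mul(Rational(419, 6), -44), 1217) = Add(Rational(-9218, 3), 1217) = Rational(-5567, 3)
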